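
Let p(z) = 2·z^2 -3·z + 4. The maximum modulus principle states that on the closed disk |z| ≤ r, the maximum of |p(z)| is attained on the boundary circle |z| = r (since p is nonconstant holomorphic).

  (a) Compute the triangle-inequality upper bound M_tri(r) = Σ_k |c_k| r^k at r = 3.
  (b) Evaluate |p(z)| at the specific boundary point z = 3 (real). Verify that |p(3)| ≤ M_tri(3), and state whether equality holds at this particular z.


Coefficients: c_0 = 4, c_1 = -3, c_2 = 2. Radius r = 3.
Part (a). Triangle bound: M_tri(r) = Σ_k |c_k| r^k
  = |4|·3^0 + |-3|·3^1 + |2|·3^2
  = 4 + 9 + 18 = 31.
This bounds M(r) := max_{|z|=r} |p(z)| from above; equality holds iff all terms c_k z^k can be made to align in phase at a single z on |z|=r.
Part (b). At z = 3 (real, on the circle |z| = r):
  p(3) = (4)·3^0 + (-3)·3^1 + (2)·3^2 = 13.
  |p(3)| = 13.
Check: |p(3)| = 13 ≤ 31 = M_tri(3). ✓ Equality does not hold at z = 3 (the coefficients have mixed signs, so the terms do not all align in phase there).

M_tri(3) = 31; |p(3)| = 13; equality at z=3: no.


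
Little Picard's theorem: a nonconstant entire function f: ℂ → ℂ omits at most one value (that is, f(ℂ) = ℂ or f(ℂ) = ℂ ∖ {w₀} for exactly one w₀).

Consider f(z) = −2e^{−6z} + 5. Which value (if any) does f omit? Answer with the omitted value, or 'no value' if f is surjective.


Little Picard bounds the complement of f(ℂ) to at most one point.
e^{−6z} is never zero on ℂ, so -2·e^{−6z} takes every value in ℂ ∖ {0}. Adding 5 shifts the range to ℂ ∖ {5}. Thus f omits exactly the value 5.

Omitted value: 5.


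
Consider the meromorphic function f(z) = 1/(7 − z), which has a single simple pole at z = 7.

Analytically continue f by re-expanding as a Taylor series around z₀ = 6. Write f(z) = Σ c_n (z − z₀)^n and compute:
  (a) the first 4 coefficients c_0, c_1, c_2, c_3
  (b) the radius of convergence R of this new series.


Let w = z − z₀, so z = z₀ + w.
Then 7 − z = 7 − (z₀ + w) = (7 − z₀) − w = 1 − w.
f(z) = 1/(1 − w) = (1/(1)) · 1/(1 − w/(1)) = Σ_{n≥0} w^n / (1)^(n+1).
So c_n = 1/(1)^(n+1):
  c_0 = 1/(1)^1 = 1.
  c_1 = 1/(1)^2 = 1.
  c_2 = 1/(1)^3 = 1.
  c_3 = 1/(1)^4 = 1.
The series is valid for |w/d| < 1, i.e. |z − z₀| < |d|.
Radius of convergence: R = |7 − z₀| = |1| = 1 (distance from z₀ to the singularity z = 7).

c_0 = 1, c_1 = 1, c_2 = 1, c_3 = 1; R = 1.


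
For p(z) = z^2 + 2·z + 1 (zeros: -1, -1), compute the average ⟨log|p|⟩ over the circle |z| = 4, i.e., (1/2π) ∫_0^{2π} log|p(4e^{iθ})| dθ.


Zeros: -1, -1; r = 4.
Inside |z| < r: -1, -1. Outside (|z| ≥ r): ∅.
p(0) = 1, so log|p(0)| = log(1) = 0.0000.
Apply Jensen: I(r) = log|p(0)| + Σ_k log(r/|z_k|), summed over zeros inside |z| < r.
  log(r/|z_k|) for z_k = -1: log(4/1) = 1.3863
  log(r/|z_k|) for z_k = -1: log(4/1) = 1.3863
Sum over inside zeros: 2.7726.
I(r) = log|p(0)| + (inside sum) = 0.0000 + 2.7726 = 2.7726.
Closed form (all zeros inside, monic): I(r) = n·log(r) = 2·log(4) = 2.7726. ✓

I(r) ≈ 2.7726.


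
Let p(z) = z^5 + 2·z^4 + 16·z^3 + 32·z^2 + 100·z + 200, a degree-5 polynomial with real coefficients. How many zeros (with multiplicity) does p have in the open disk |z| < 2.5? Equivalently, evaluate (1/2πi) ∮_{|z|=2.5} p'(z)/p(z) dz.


The zeros of p are: (1 + 3i), (1 - 3i), (-1 + 3i), (-1 - 3i), -2.
Their magnitudes are: 3.162, 3.162, 3.162, 3.162, 2.
Zeros with |z| < R = 2.5: -2.
Count = 1.
By the argument principle, (1/2πi) ∮_{|z|=R} p'(z)/p(z) dz equals exactly this count.

Number of zeros inside |z| < 2.5: 1.


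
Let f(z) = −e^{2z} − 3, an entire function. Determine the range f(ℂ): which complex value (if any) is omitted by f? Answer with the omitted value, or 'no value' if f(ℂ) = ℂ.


Little Picard bounds the complement of f(ℂ) to at most one point.
e^{2z} is never zero on ℂ, so -1·e^{2z} takes every value in ℂ ∖ {0}. Adding -3 shifts the range to ℂ ∖ {-3}. Thus f omits exactly the value -3.

Omitted value: -3.


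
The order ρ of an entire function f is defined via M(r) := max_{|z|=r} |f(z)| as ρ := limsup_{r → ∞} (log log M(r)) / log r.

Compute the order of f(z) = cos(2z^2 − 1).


Write cos(w) = (e^{iw} ± e^{−iw})/(2 or 2i), so |cos(w)| ≤ e^{|w|}. With w = 2z^2 − 1, |w| ≤ 2r^2 + 1 on |z|=r, giving M(r) ≤ e^{2r^2 + 1} and ρ ≤ 2. For the lower bound, choose z on |z|=r with 2z^2 purely imaginary of modulus 2r^2; then |cos(2z^2 − 1)| grows like e^{2r^2}/2, so ρ ≥ 2. Hence ρ = 2.
Therefore ρ = 2.

Order ρ = 2.


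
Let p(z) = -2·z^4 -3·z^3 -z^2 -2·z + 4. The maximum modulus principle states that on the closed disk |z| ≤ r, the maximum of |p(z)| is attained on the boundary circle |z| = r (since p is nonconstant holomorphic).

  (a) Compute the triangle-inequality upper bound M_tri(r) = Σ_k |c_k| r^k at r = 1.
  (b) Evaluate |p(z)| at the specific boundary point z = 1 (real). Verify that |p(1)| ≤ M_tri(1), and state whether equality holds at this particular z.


Coefficients: c_0 = 4, c_1 = -2, c_2 = -1, c_3 = -3, c_4 = -2. Radius r = 1.
Part (a). Triangle bound: M_tri(r) = Σ_k |c_k| r^k
  = |4|·1^0 + |-2|·1^1 + |-1|·1^2 + |-3|·1^3 + |-2|·1^4
  = 4 + 2 + 1 + 3 + 2 = 12.
This bounds M(r) := max_{|z|=r} |p(z)| from above; equality holds iff all terms c_k z^k can be made to align in phase at a single z on |z|=r.
Part (b). At z = 1 (real, on the circle |z| = r):
  p(1) = (4)·1^0 + (-2)·1^1 + (-1)·1^2 + (-3)·1^3 + (-2)·1^4 = -4.
  |p(1)| = 4.
Check: |p(1)| = 4 ≤ 12 = M_tri(1). ✓ Equality does not hold at z = 1 (the coefficients have mixed signs, so the terms do not all align in phase there).

M_tri(1) = 12; |p(1)| = 4; equality at z=1: no.


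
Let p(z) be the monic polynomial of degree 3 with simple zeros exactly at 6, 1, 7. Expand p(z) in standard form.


The polynomial is p(z) = ∏_{α ∈ S} (z − α), where S = {6, 1, 7}.
Expanding the product yields: p(z) = z^3 -14·z^2 + 55·z -42.
The resulting polynomial has degree 3 and real coefficients as required.

p(z) = z^3 -14·z^2 + 55·z -42.


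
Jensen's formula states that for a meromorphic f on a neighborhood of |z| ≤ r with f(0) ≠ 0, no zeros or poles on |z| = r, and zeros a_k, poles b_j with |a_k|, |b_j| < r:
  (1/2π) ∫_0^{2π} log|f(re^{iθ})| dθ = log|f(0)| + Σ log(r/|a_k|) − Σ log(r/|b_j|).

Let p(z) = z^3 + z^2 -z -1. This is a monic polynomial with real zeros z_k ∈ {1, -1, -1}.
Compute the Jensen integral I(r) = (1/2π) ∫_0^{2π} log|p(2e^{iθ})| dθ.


Zeros: -1, -1, 1; r = 2.
Inside |z| < r: -1, -1, 1. Outside (|z| ≥ r): ∅.
p(0) = -1, so log|p(0)| = log(1) = 0.0000.
Apply Jensen: I(r) = log|p(0)| + Σ_k log(r/|z_k|), summed over zeros inside |z| < r.
  log(r/|z_k|) for z_k = 1: log(2/1) = 0.6931
  log(r/|z_k|) for z_k = -1: log(2/1) = 0.6931
  log(r/|z_k|) for z_k = -1: log(2/1) = 0.6931
Sum over inside zeros: 2.0794.
I(r) = log|p(0)| + (inside sum) = 0.0000 + 2.0794 = 2.0794.
Closed form (all zeros inside, monic): I(r) = n·log(r) = 3·log(2) = 2.0794. ✓

I(r) ≈ 2.0794.


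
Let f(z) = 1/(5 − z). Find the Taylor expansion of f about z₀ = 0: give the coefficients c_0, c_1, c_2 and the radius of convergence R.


Let w = z − z₀, so z = z₀ + w.
Then 5 − z = 5 − (z₀ + w) = (5 − z₀) − w = 5 − w.
f(z) = 1/(5 − w) = (1/(5)) · 1/(1 − w/(5)) = Σ_{n≥0} w^n / (5)^(n+1).
So c_n = 1/(5)^(n+1):
  c_0 = 1/(5)^1 = 1/5.
  c_1 = 1/(5)^2 = 1/25.
  c_2 = 1/(5)^3 = 1/125.
The series is valid for |w/d| < 1, i.e. |z − z₀| < |d|.
Radius of convergence: R = |5 − z₀| = |5| = 5 (distance from z₀ to the singularity z = 5).

c_0 = 1/5, c_1 = 1/25, c_2 = 1/125; R = 5.


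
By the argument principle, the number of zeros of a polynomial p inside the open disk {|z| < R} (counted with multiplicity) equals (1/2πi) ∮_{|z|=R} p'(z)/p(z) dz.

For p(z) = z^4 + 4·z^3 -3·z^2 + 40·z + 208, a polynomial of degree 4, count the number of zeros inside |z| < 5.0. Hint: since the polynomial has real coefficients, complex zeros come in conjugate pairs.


The zeros of p are: -4, -4, (2 + 3i), (2 - 3i).
Their magnitudes are: 4, 4, 3.606, 3.606.
Zeros with |z| < R = 5.0: -4, -4, (2 + 3i), (2 - 3i).
Count = 4.
By the argument principle, (1/2πi) ∮_{|z|=R} p'(z)/p(z) dz equals exactly this count.

Number of zeros inside |z| < 5.0: 4.


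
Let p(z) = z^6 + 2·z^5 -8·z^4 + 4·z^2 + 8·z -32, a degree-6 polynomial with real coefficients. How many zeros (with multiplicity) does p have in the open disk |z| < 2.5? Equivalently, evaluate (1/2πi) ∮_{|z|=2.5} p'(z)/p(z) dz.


The zeros of p are: 2, (1 + 1i), (1 - 1i), (-1 + 1i), (-1 - 1i), -4.
Their magnitudes are: 2, 1.414, 1.414, 1.414, 1.414, 4.
Zeros with |z| < R = 2.5: 2, (1 + 1i), (1 - 1i), (-1 + 1i), (-1 - 1i).
Count = 5.
By the argument principle, (1/2πi) ∮_{|z|=R} p'(z)/p(z) dz equals exactly this count.

Number of zeros inside |z| < 2.5: 5.


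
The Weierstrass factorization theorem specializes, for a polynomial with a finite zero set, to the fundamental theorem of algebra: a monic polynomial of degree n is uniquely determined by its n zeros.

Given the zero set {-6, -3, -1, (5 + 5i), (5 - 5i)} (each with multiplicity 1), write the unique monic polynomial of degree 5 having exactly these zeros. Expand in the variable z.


The polynomial is p(z) = ∏_{α ∈ S} (z − α), where S = {-6, -3, -1, (5 + 5i), (5 - 5i)}.
Expanding the product yields: p(z) = z^5 -23·z^3 + 248·z^2 + 1170·z + 900.
Note conjugate pairs combine to real quadratics: (z − (5+5i))(z − (5−5i)) = z² − 10z + 50.
The resulting polynomial has degree 5 and real coefficients as required.

p(z) = z^5 -23·z^3 + 248·z^2 + 1170·z + 900.


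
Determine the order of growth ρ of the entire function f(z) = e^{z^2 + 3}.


|e^{z^2 + 3}| = e^{Re(1·z^2) + 3} ≤ e^{1|z|^2 + 3} = e^{1r^2 + 3} on |z| = r, so ρ ≤ 2. Choosing z on |z|=r so that 1·z^2 is real positive (always possible by picking arg z appropriately) gives |f(z)| = e^{1r^2 + 3}, matching the bound. The additive constant 3 does not affect log log M(r) ~ 2·log r. Hence ρ = 2.
Therefore ρ = 2.

Order ρ = 2.


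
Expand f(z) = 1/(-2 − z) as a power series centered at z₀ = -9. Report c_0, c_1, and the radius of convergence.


Let w = z − z₀, so z = z₀ + w.
Then -2 − z = -2 − (z₀ + w) = (-2 − z₀) − w = 7 − w.
f(z) = 1/(7 − w) = (1/(7)) · 1/(1 − w/(7)) = Σ_{n≥0} w^n / (7)^(n+1).
So c_n = 1/(7)^(n+1):
  c_0 = 1/(7)^1 = 1/7.
  c_1 = 1/(7)^2 = 1/49.
The series is valid for |w/d| < 1, i.e. |z − z₀| < |d|.
Radius of convergence: R = |-2 − z₀| = |7| = 7 (distance from z₀ to the singularity z = -2).

c_0 = 1/7, c_1 = 1/49; R = 7.


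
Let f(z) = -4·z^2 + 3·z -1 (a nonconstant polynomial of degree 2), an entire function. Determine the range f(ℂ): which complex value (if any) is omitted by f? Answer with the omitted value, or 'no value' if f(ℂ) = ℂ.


Little Picard bounds the complement of f(ℂ) to at most one point.
For every w ∈ ℂ, the equation p(z) − w = 0 is a nonconstant polynomial in z and hence has at least one root by the fundamental theorem of algebra. So p is surjective onto ℂ, omitting no value.

Omitted value: no value.


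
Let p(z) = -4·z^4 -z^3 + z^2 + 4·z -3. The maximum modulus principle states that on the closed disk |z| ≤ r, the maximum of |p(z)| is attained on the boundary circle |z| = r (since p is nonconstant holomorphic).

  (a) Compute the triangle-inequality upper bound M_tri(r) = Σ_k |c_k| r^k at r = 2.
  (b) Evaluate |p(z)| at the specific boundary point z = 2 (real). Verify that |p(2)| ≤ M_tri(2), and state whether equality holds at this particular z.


Coefficients: c_0 = -3, c_1 = 4, c_2 = 1, c_3 = -1, c_4 = -4. Radius r = 2.
Part (a). Triangle bound: M_tri(r) = Σ_k |c_k| r^k
  = |-3|·2^0 + |4|·2^1 + |1|·2^2 + |-1|·2^3 + |-4|·2^4
  = 3 + 8 + 4 + 8 + 64 = 87.
This bounds M(r) := max_{|z|=r} |p(z)| from above; equality holds iff all terms c_k z^k can be made to align in phase at a single z on |z|=r.
Part (b). At z = 2 (real, on the circle |z| = r):
  p(2) = (-3)·2^0 + (4)·2^1 + (1)·2^2 + (-1)·2^3 + (-4)·2^4 = -63.
  |p(2)| = 63.
Check: |p(2)| = 63 ≤ 87 = M_tri(2). ✓ Equality does not hold at z = 2 (the coefficients have mixed signs, so the terms do not all align in phase there).

M_tri(2) = 87; |p(2)| = 63; equality at z=2: no.


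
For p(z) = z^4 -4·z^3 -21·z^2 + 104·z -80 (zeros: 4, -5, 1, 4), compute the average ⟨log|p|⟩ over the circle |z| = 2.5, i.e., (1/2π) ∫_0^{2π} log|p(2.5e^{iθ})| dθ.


Zeros: -5, 1, 4, 4; r = 2.5.
Inside |z| < r: 1. Outside (|z| ≥ r): -5, 4, 4.
p(0) = -80, so log|p(0)| = log(80) = 4.3820.
Apply Jensen: I(r) = log|p(0)| + Σ_k log(r/|z_k|), summed over zeros inside |z| < r.
  log(r/|z_k|) for z_k = 1: log(2.5/1) = 0.9163
  Outside zeros (-5, 4, 4) contribute nothing to the Jensen sum.
Sum over inside zeros: 0.9163.
I(r) = log|p(0)| + (inside sum) = 4.3820 + 0.9163 = 5.2983.
Note: since some zeros are outside |z| ≤ r, the simplified n·log(r) form does NOT apply — only the inside zeros contribute.

I(r) ≈ 5.2983.


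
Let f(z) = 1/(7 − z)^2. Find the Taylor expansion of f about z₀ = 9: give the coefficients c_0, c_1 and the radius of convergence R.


Let w = z − z₀, so z = z₀ + w.
Then 7 − z = 7 − (z₀ + w) = (7 − z₀) − w = -2 − w.
f(z) = 1/(-2 − w)^2 = (1/(-2)^2) · (1 − w/(-2))^{−2}.
By the binomial series (1−u)^{−2} = Σ_{n≥0} C(n+1, 1) u^n for |u|<1, with u = w/(-2):
  c_n = C(n+1, 1) / (-2)^(n+2).
  c_0 = 1/(-2)^2 = 1/4.
  c_1 = 2/(-2)^3 = -1/4.
The series is valid for |w/d| < 1, i.e. |z − z₀| < |d|.
Radius of convergence: R = |7 − z₀| = |-2| = 2 (distance from z₀ to the singularity z = 7).

c_0 = 1/4, c_1 = -1/4; R = 2.


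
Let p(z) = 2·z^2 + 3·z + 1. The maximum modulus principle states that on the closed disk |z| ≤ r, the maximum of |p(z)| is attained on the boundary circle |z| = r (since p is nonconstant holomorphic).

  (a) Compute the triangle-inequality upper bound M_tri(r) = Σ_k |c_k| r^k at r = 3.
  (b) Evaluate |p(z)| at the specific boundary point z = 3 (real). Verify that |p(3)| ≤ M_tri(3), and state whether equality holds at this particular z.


Coefficients: c_0 = 1, c_1 = 3, c_2 = 2. Radius r = 3.
Part (a). Triangle bound: M_tri(r) = Σ_k |c_k| r^k
  = |1|·3^0 + |3|·3^1 + |2|·3^2
  = 1 + 9 + 18 = 28.
This bounds M(r) := max_{|z|=r} |p(z)| from above; equality holds iff all terms c_k z^k can be made to align in phase at a single z on |z|=r.
Part (b). At z = 3 (real, on the circle |z| = r):
  p(3) = (1)·3^0 + (3)·3^1 + (2)·3^2 = 28.
  |p(3)| = 28.
Since all nonzero coefficients share the same sign, |p(3)| = 28 = M_tri(3); the triangle bound is attained at z = 3, so in fact M(r) = 28.

M_tri(3) = 28; |p(3)| = 28; equality at z=3: yes.


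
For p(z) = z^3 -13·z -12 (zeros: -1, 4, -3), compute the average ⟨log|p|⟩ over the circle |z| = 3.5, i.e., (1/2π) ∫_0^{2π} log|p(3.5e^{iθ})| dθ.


Zeros: -3, -1, 4; r = 3.5.
Inside |z| < r: -3, -1. Outside (|z| ≥ r): 4.
p(0) = -12, so log|p(0)| = log(12) = 2.4849.
Apply Jensen: I(r) = log|p(0)| + Σ_k log(r/|z_k|), summed over zeros inside |z| < r.
  log(r/|z_k|) for z_k = -1: log(3.5/1) = 1.2528
  log(r/|z_k|) for z_k = -3: log(3.5/3) = 0.1542
  Outside zeros (4) contribute nothing to the Jensen sum.
Sum over inside zeros: 1.4069.
I(r) = log|p(0)| + (inside sum) = 2.4849 + 1.4069 = 3.8918.
Note: since some zeros are outside |z| ≤ r, the simplified n·log(r) form does NOT apply — only the inside zeros contribute.

I(r) ≈ 3.8918.


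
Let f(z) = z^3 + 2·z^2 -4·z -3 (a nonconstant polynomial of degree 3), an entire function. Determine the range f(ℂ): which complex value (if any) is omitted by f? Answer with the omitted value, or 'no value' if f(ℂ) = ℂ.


Little Picard bounds the complement of f(ℂ) to at most one point.
For every w ∈ ℂ, the equation p(z) − w = 0 is a nonconstant polynomial in z and hence has at least one root by the fundamental theorem of algebra. So p is surjective onto ℂ, omitting no value.

Omitted value: no value.


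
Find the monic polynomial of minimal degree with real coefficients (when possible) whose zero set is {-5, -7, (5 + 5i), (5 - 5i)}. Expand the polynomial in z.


The polynomial is p(z) = ∏_{α ∈ S} (z − α), where S = {-5, -7, (5 + 5i), (5 - 5i)}.
Expanding the product yields: p(z) = z^4 + 2·z^3 -35·z^2 + 250·z + 1750.
Note conjugate pairs combine to real quadratics: (z − (5+5i))(z − (5−5i)) = z² − 10z + 50.
The resulting polynomial has degree 4 and real coefficients as required.

p(z) = z^4 + 2·z^3 -35·z^2 + 250·z + 1750.


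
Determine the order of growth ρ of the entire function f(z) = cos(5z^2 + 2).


Write cos(w) = (e^{iw} ± e^{−iw})/(2 or 2i), so |cos(w)| ≤ e^{|w|}. With w = 5z^2 + 2, |w| ≤ 5r^2 + 2 on |z|=r, giving M(r) ≤ e^{5r^2 + 2} and ρ ≤ 2. For the lower bound, choose z on |z|=r with 5z^2 purely imaginary of modulus 5r^2; then |cos(5z^2 + 2)| grows like e^{5r^2}/2, so ρ ≥ 2. Hence ρ = 2.
Therefore ρ = 2.

Order ρ = 2.


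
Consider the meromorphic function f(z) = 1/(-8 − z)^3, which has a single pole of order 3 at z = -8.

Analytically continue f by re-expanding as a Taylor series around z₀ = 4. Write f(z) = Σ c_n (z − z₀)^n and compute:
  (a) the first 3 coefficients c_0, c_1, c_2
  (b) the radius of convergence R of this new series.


Let w = z − z₀, so z = z₀ + w.
Then -8 − z = -8 − (z₀ + w) = (-8 − z₀) − w = -12 − w.
f(z) = 1/(-12 − w)^3 = (1/(-12)^3) · (1 − w/(-12))^{−3}.
By the binomial series (1−u)^{−3} = Σ_{n≥0} C(n+2, 2) u^n for |u|<1, with u = w/(-12):
  c_n = C(n+2, 2) / (-12)^(n+3).
  c_0 = 1/(-12)^3 = -1/1728.
  c_1 = 3/(-12)^4 = 1/6912.
  c_2 = 6/(-12)^5 = -1/41472.
The series is valid for |w/d| < 1, i.e. |z − z₀| < |d|.
Radius of convergence: R = |-8 − z₀| = |-12| = 12 (distance from z₀ to the singularity z = -8).

c_0 = -1/1728, c_1 = 1/6912, c_2 = -1/41472; R = 12.


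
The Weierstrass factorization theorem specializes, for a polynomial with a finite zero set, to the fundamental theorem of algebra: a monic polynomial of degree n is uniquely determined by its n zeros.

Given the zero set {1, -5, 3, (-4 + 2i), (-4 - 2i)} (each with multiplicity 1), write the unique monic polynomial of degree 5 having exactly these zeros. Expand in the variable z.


The polynomial is p(z) = ∏_{α ∈ S} (z − α), where S = {1, -5, 3, (-4 + 2i), (-4 - 2i)}.
Expanding the product yields: p(z) = z^5 + 9·z^4 + 11·z^3 -101·z^2 -220·z + 300.
Note conjugate pairs combine to real quadratics: (z − (-4+2i))(z − (-4−2i)) = z² + 8z + 20.
The resulting polynomial has degree 5 and real coefficients as required.

p(z) = z^5 + 9·z^4 + 11·z^3 -101·z^2 -220·z + 300.


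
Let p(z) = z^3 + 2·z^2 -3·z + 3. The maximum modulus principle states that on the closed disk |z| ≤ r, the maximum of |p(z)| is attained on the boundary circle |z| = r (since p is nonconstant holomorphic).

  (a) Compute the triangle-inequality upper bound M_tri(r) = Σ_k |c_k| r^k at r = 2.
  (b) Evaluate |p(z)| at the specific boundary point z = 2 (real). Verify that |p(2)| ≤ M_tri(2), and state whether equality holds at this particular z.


Coefficients: c_0 = 3, c_1 = -3, c_2 = 2, c_3 = 1. Radius r = 2.
Part (a). Triangle bound: M_tri(r) = Σ_k |c_k| r^k
  = |3|·2^0 + |-3|·2^1 + |2|·2^2 + |1|·2^3
  = 3 + 6 + 8 + 8 = 25.
This bounds M(r) := max_{|z|=r} |p(z)| from above; equality holds iff all terms c_k z^k can be made to align in phase at a single z on |z|=r.
Part (b). At z = 2 (real, on the circle |z| = r):
  p(2) = (3)·2^0 + (-3)·2^1 + (2)·2^2 + (1)·2^3 = 13.
  |p(2)| = 13.
Check: |p(2)| = 13 ≤ 25 = M_tri(2). ✓ Equality does not hold at z = 2 (the coefficients have mixed signs, so the terms do not all align in phase there).

M_tri(2) = 25; |p(2)| = 13; equality at z=2: no.


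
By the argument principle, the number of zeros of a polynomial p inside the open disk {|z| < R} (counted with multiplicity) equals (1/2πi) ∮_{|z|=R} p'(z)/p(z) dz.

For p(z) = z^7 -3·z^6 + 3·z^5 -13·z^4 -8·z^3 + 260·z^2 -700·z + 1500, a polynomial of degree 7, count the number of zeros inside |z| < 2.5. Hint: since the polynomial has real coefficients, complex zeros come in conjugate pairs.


The zeros of p are: (1 + 2i), (1 - 2i), (-1 + 3i), (-1 - 3i), (3 + 1i), (3 - 1i), -3.
Their magnitudes are: 2.236, 2.236, 3.162, 3.162, 3.162, 3.162, 3.
Zeros with |z| < R = 2.5: (1 + 2i), (1 - 2i).
Count = 2.
By the argument principle, (1/2πi) ∮_{|z|=R} p'(z)/p(z) dz equals exactly this count.

Number of zeros inside |z| < 2.5: 2.


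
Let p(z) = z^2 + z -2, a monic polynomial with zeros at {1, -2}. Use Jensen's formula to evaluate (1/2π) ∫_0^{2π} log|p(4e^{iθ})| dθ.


Zeros: -2, 1; r = 4.
Inside |z| < r: -2, 1. Outside (|z| ≥ r): ∅.
p(0) = -2, so log|p(0)| = log(2) = 0.6931.
Apply Jensen: I(r) = log|p(0)| + Σ_k log(r/|z_k|), summed over zeros inside |z| < r.
  log(r/|z_k|) for z_k = 1: log(4/1) = 1.3863
  log(r/|z_k|) for z_k = -2: log(4/2) = 0.6931
Sum over inside zeros: 2.0794.
I(r) = log|p(0)| + (inside sum) = 0.6931 + 2.0794 = 2.7726.
Closed form (all zeros inside, monic): I(r) = n·log(r) = 2·log(4) = 2.7726. ✓

I(r) ≈ 2.7726.


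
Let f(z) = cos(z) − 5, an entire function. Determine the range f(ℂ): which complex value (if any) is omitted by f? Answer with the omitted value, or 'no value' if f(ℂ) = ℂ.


Little Picard bounds the complement of f(ℂ) to at most one point.
cos is entire and surjective onto ℂ: for every w ∈ ℂ, cos(ζ) = w has a solution ζ ∈ ℂ (e.g., via the complex inverse arccos). With ζ = z this gives z = ζ/(1). Then 1·cos(z) takes every value in 1·ℂ = ℂ, and adding -5 is a bijection of ℂ. So f is surjective and omits no value. (Note: only on the real line is cos bounded by [−1, 1].)

Omitted value: no value.


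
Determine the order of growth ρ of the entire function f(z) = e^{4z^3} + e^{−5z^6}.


Each summand is entire of order 3 and 6 respectively (as in the single-exponential case). The order of a sum is at most the max of the orders, so ρ ≤ 6. For the lower bound: on |z|=r choose arg z so that -5z^6 is real positive; then |e^{-5z^6}| = e^{5r^6} while |e^{4z^3}| ≤ e^{4r^3} = o(e^{5r^6}). So |f| ≥ e^{5r^6}(1 − o(1)) and ρ ≥ 6. Hence ρ = max(3, 6) = 6.
Therefore ρ = 6.

Order ρ = 6.


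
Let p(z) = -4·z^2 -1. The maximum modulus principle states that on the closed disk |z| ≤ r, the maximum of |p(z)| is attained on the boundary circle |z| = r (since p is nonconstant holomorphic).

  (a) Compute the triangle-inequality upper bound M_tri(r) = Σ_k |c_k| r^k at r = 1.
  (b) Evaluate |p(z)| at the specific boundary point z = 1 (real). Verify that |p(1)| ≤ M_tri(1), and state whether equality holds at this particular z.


Coefficients: c_0 = -1, c_1 = 0, c_2 = -4. Radius r = 1.
Part (a). Triangle bound: M_tri(r) = Σ_k |c_k| r^k
  = |-1|·1^0 + |0|·1^1 + |-4|·1^2
  = 1 + 0 + 4 = 5.
This bounds M(r) := max_{|z|=r} |p(z)| from above; equality holds iff all terms c_k z^k can be made to align in phase at a single z on |z|=r.
Part (b). At z = 1 (real, on the circle |z| = r):
  p(1) = (-1)·1^0 + (0)·1^1 + (-4)·1^2 = -5.
  |p(1)| = 5.
Since all nonzero coefficients share the same sign, |p(1)| = 5 = M_tri(1); the triangle bound is attained at z = 1, so in fact M(r) = 5.

M_tri(1) = 5; |p(1)| = 5; equality at z=1: yes.


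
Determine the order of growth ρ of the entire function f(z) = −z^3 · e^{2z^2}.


M(r) = max_{|z|=r} |-1|·|z|^3·|e^{2z^2}| = 1·r^3 · e^{2r^2} (the factors attain their maxima compatibly on |z|=r). Then log M(r) = log 1 + 3·log r + 2r^2, dominated by the last term, so log log M(r) ~ 2·log r. The polynomial factor -1z^3 contributes only a log r term and does not affect the order. ρ = 2.
Therefore ρ = 2.

Order ρ = 2.


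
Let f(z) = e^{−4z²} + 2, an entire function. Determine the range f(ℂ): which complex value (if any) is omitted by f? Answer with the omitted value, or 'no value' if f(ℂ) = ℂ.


Little Picard bounds the complement of f(ℂ) to at most one point.
The exponent g(z) = −4z² is a nonconstant polynomial, hence surjective onto ℂ. So e^{g(z)} takes every value in {e^w : w ∈ ℂ} = ℂ ∖ {0}. Adding 2 shifts the range to ℂ ∖ {2}. f omits exactly 2.

Omitted value: 2.


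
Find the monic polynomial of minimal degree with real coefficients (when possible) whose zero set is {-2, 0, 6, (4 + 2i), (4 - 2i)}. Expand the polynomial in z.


The polynomial is p(z) = ∏_{α ∈ S} (z − α), where S = {-2, 0, 6, (4 + 2i), (4 - 2i)}.
Expanding the product yields: p(z) = z^5 -12·z^4 + 40·z^3 + 16·z^2 -240·z.
Note conjugate pairs combine to real quadratics: (z − (4+2i))(z − (4−2i)) = z² − 8z + 20.
The resulting polynomial has degree 5 and real coefficients as required.

p(z) = z^5 -12·z^4 + 40·z^3 + 16·z^2 -240·z.


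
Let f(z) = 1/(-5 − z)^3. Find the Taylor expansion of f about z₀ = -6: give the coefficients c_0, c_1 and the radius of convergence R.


Let w = z − z₀, so z = z₀ + w.
Then -5 − z = -5 − (z₀ + w) = (-5 − z₀) − w = 1 − w.
f(z) = 1/(1 − w)^3 = (1/(1)^3) · (1 − w/(1))^{−3}.
By the binomial series (1−u)^{−3} = Σ_{n≥0} C(n+2, 2) u^n for |u|<1, with u = w/(1):
  c_n = C(n+2, 2) / (1)^(n+3).
  c_0 = 1/(1)^3 = 1.
  c_1 = 3/(1)^4 = 3.
The series is valid for |w/d| < 1, i.e. |z − z₀| < |d|.
Radius of convergence: R = |-5 − z₀| = |1| = 1 (distance from z₀ to the singularity z = -5).

c_0 = 1, c_1 = 3; R = 1.


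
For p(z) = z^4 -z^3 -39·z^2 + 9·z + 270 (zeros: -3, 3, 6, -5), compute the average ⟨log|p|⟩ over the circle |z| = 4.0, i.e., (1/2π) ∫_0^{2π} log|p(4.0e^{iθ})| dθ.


Zeros: -5, -3, 3, 6; r = 4.0.
Inside |z| < r: -3, 3. Outside (|z| ≥ r): -5, 6.
p(0) = 270, so log|p(0)| = log(270) = 5.5984.
Apply Jensen: I(r) = log|p(0)| + Σ_k log(r/|z_k|), summed over zeros inside |z| < r.
  log(r/|z_k|) for z_k = -3: log(4.0/3) = 0.2877
  log(r/|z_k|) for z_k = 3: log(4.0/3) = 0.2877
  Outside zeros (-5, 6) contribute nothing to the Jensen sum.
Sum over inside zeros: 0.5754.
I(r) = log|p(0)| + (inside sum) = 5.5984 + 0.5754 = 6.1738.
Note: since some zeros are outside |z| ≤ r, the simplified n·log(r) form does NOT apply — only the inside zeros contribute.

I(r) ≈ 6.1738.


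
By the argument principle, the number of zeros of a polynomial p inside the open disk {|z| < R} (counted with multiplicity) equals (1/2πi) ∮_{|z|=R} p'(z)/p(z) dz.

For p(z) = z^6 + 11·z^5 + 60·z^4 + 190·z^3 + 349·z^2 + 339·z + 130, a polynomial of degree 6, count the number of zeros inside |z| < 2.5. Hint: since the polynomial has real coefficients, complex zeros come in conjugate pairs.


The zeros of p are: -1, (-2 + 1i), (-2 - 1i), -2, (-2 + 3i), (-2 - 3i).
Their magnitudes are: 1, 2.236, 2.236, 2, 3.606, 3.606.
Zeros with |z| < R = 2.5: -1, (-2 + 1i), (-2 - 1i), -2.
Count = 4.
By the argument principle, (1/2πi) ∮_{|z|=R} p'(z)/p(z) dz equals exactly this count.

Number of zeros inside |z| < 2.5: 4.


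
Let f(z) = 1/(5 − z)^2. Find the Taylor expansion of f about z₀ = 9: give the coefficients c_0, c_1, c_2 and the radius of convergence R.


Let w = z − z₀, so z = z₀ + w.
Then 5 − z = 5 − (z₀ + w) = (5 − z₀) − w = -4 − w.
f(z) = 1/(-4 − w)^2 = (1/(-4)^2) · (1 − w/(-4))^{−2}.
By the binomial series (1−u)^{−2} = Σ_{n≥0} C(n+1, 1) u^n for |u|<1, with u = w/(-4):
  c_n = C(n+1, 1) / (-4)^(n+2).
  c_0 = 1/(-4)^2 = 1/16.
  c_1 = 2/(-4)^3 = -1/32.
  c_2 = 3/(-4)^4 = 3/256.
The series is valid for |w/d| < 1, i.e. |z − z₀| < |d|.
Radius of convergence: R = |5 − z₀| = |-4| = 4 (distance from z₀ to the singularity z = 5).

c_0 = 1/16, c_1 = -1/32, c_2 = 3/256; R = 4.


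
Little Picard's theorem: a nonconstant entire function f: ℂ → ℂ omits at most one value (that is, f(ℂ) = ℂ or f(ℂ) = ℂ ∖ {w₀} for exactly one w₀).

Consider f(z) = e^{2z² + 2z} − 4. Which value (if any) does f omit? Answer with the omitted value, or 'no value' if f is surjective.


Little Picard bounds the complement of f(ℂ) to at most one point.
The exponent g(z) = 2z² + 2z is a nonconstant polynomial, hence surjective onto ℂ. So e^{g(z)} takes every value in {e^w : w ∈ ℂ} = ℂ ∖ {0}. Adding -4 shifts the range to ℂ ∖ {-4}. f omits exactly -4.

Omitted value: -4.


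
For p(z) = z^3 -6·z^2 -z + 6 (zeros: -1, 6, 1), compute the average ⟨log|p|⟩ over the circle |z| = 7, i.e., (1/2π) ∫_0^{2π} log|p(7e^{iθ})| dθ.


Zeros: -1, 1, 6; r = 7.
Inside |z| < r: -1, 1, 6. Outside (|z| ≥ r): ∅.
p(0) = 6, so log|p(0)| = log(6) = 1.7918.
Apply Jensen: I(r) = log|p(0)| + Σ_k log(r/|z_k|), summed over zeros inside |z| < r.
  log(r/|z_k|) for z_k = -1: log(7/1) = 1.9459
  log(r/|z_k|) for z_k = 6: log(7/6) = 0.1542
  log(r/|z_k|) for z_k = 1: log(7/1) = 1.9459
Sum over inside zeros: 4.0460.
I(r) = log|p(0)| + (inside sum) = 1.7918 + 4.0460 = 5.8377.
Closed form (all zeros inside, monic): I(r) = n·log(r) = 3·log(7) = 5.8377. ✓

I(r) ≈ 5.8377.


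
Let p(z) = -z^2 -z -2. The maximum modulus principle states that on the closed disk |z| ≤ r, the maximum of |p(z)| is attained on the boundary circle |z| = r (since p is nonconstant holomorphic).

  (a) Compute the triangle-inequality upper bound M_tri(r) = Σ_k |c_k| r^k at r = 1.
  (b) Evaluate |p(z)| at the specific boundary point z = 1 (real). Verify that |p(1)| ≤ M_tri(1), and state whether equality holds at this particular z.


Coefficients: c_0 = -2, c_1 = -1, c_2 = -1. Radius r = 1.
Part (a). Triangle bound: M_tri(r) = Σ_k |c_k| r^k
  = |-2|·1^0 + |-1|·1^1 + |-1|·1^2
  = 2 + 1 + 1 = 4.
This bounds M(r) := max_{|z|=r} |p(z)| from above; equality holds iff all terms c_k z^k can be made to align in phase at a single z on |z|=r.
Part (b). At z = 1 (real, on the circle |z| = r):
  p(1) = (-2)·1^0 + (-1)·1^1 + (-1)·1^2 = -4.
  |p(1)| = 4.
Since all nonzero coefficients share the same sign, |p(1)| = 4 = M_tri(1); the triangle bound is attained at z = 1, so in fact M(r) = 4.

M_tri(1) = 4; |p(1)| = 4; equality at z=1: yes.


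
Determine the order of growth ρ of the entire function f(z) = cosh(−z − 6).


cosh(w) is a linear combination of e^{iw} and e^{−iw} (or e^w, e^{−w} in the hyperbolic case), so |cosh(w)| ≤ e^{|w|}. With w = −z − 6, |w| ≤ 1|z| + 6 = 1r + 6 on |z| = r, giving M(r) ≤ e^{1r + 6}, so ρ ≤ 1. On a suitable ray (z = it for sin/cos; z = t for sinh/cosh, t real → ∞), |cosh(−z − 6)| grows like e^{1|t|}/2, so ρ ≥ 1. Hence ρ = 1.
Therefore ρ = 1.

Order ρ = 1.


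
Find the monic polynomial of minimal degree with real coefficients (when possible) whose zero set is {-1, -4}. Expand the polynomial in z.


The polynomial is p(z) = ∏_{α ∈ S} (z − α), where S = {-1, -4}.
Expanding the product yields: p(z) = z^2 + 5·z + 4.
The resulting polynomial has degree 2 and real coefficients as required.

p(z) = z^2 + 5·z + 4.


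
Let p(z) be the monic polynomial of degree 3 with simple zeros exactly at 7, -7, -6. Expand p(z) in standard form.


The polynomial is p(z) = ∏_{α ∈ S} (z − α), where S = {7, -7, -6}.
Expanding the product yields: p(z) = z^3 + 6·z^2 -49·z -294.
The resulting polynomial has degree 3 and real coefficients as required.

p(z) = z^3 + 6·z^2 -49·z -294.


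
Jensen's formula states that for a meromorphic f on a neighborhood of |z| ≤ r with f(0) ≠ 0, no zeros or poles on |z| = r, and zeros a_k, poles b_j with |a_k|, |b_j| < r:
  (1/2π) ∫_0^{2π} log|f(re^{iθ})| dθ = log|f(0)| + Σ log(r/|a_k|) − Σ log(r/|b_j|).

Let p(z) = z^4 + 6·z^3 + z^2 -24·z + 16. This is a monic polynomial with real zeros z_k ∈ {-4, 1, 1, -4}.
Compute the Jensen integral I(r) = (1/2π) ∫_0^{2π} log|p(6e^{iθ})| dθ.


Zeros: -4, -4, 1, 1; r = 6.
Inside |z| < r: -4, -4, 1, 1. Outside (|z| ≥ r): ∅.
p(0) = 16, so log|p(0)| = log(16) = 2.7726.
Apply Jensen: I(r) = log|p(0)| + Σ_k log(r/|z_k|), summed over zeros inside |z| < r.
  log(r/|z_k|) for z_k = -4: log(6/4) = 0.4055
  log(r/|z_k|) for z_k = 1: log(6/1) = 1.7918
  log(r/|z_k|) for z_k = 1: log(6/1) = 1.7918
  log(r/|z_k|) for z_k = -4: log(6/4) = 0.4055
Sum over inside zeros: 4.3944.
I(r) = log|p(0)| + (inside sum) = 2.7726 + 4.3944 = 7.1670.
Closed form (all zeros inside, monic): I(r) = n·log(r) = 4·log(6) = 7.1670. ✓

I(r) ≈ 7.1670.


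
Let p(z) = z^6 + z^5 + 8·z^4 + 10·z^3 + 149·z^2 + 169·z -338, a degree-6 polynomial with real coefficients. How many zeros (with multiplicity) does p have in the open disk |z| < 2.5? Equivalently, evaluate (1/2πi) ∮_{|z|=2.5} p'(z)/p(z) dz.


The zeros of p are: (-2 + 3i), (-2 - 3i), 1, (2 + 3i), (2 - 3i), -2.
Their magnitudes are: 3.606, 3.606, 1, 3.606, 3.606, 2.
Zeros with |z| < R = 2.5: 1, -2.
Count = 2.
By the argument principle, (1/2πi) ∮_{|z|=R} p'(z)/p(z) dz equals exactly this count.

Number of zeros inside |z| < 2.5: 2.


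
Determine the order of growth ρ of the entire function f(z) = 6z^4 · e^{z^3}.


M(r) = max_{|z|=r} |6|·|z|^4·|e^{z^3}| = 6·r^4 · e^{1r^3} (the factors attain their maxima compatibly on |z|=r). Then log M(r) = log 6 + 4·log r + 1r^3, dominated by the last term, so log log M(r) ~ 3·log r. The polynomial factor 6z^4 contributes only a log r term and does not affect the order. ρ = 3.
Therefore ρ = 3.

Order ρ = 3.


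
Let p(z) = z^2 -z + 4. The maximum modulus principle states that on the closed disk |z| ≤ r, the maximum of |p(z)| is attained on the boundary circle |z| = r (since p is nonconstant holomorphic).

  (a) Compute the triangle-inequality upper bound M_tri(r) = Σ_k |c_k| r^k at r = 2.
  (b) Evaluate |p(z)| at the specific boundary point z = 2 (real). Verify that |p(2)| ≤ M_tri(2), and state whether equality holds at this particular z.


Coefficients: c_0 = 4, c_1 = -1, c_2 = 1. Radius r = 2.
Part (a). Triangle bound: M_tri(r) = Σ_k |c_k| r^k
  = |4|·2^0 + |-1|·2^1 + |1|·2^2
  = 4 + 2 + 4 = 10.
This bounds M(r) := max_{|z|=r} |p(z)| from above; equality holds iff all terms c_k z^k can be made to align in phase at a single z on |z|=r.
Part (b). At z = 2 (real, on the circle |z| = r):
  p(2) = (4)·2^0 + (-1)·2^1 + (1)·2^2 = 6.
  |p(2)| = 6.
Check: |p(2)| = 6 ≤ 10 = M_tri(2). ✓ Equality does not hold at z = 2 (the coefficients have mixed signs, so the terms do not all align in phase there).

M_tri(2) = 10; |p(2)| = 6; equality at z=2: no.


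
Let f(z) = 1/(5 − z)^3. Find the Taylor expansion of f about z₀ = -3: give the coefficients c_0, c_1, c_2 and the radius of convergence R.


Let w = z − z₀, so z = z₀ + w.
Then 5 − z = 5 − (z₀ + w) = (5 − z₀) − w = 8 − w.
f(z) = 1/(8 − w)^3 = (1/(8)^3) · (1 − w/(8))^{−3}.
By the binomial series (1−u)^{−3} = Σ_{n≥0} C(n+2, 2) u^n for |u|<1, with u = w/(8):
  c_n = C(n+2, 2) / (8)^(n+3).
  c_0 = 1/(8)^3 = 1/512.
  c_1 = 3/(8)^4 = 3/4096.
  c_2 = 6/(8)^5 = 3/16384.
The series is valid for |w/d| < 1, i.e. |z − z₀| < |d|.
Radius of convergence: R = |5 − z₀| = |8| = 8 (distance from z₀ to the singularity z = 5).

c_0 = 1/512, c_1 = 3/4096, c_2 = 3/16384; R = 8.


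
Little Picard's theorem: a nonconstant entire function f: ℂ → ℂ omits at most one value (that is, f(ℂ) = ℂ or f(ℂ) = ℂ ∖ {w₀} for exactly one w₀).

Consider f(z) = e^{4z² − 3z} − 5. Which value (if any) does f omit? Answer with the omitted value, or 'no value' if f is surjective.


Little Picard bounds the complement of f(ℂ) to at most one point.
The exponent g(z) = 4z² − 3z is a nonconstant polynomial, hence surjective onto ℂ. So e^{g(z)} takes every value in {e^w : w ∈ ℂ} = ℂ ∖ {0}. Adding -5 shifts the range to ℂ ∖ {-5}. f omits exactly -5.

Omitted value: -5.


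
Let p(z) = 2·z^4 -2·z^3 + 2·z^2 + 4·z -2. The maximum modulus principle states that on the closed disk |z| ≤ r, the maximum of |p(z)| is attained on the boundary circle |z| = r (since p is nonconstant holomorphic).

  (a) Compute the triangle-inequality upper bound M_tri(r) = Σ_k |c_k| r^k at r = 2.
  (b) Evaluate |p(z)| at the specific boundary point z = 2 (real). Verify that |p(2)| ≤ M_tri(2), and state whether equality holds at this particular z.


Coefficients: c_0 = -2, c_1 = 4, c_2 = 2, c_3 = -2, c_4 = 2. Radius r = 2.
Part (a). Triangle bound: M_tri(r) = Σ_k |c_k| r^k
  = |-2|·2^0 + |4|·2^1 + |2|·2^2 + |-2|·2^3 + |2|·2^4
  = 2 + 8 + 8 + 16 + 32 = 66.
This bounds M(r) := max_{|z|=r} |p(z)| from above; equality holds iff all terms c_k z^k can be made to align in phase at a single z on |z|=r.
Part (b). At z = 2 (real, on the circle |z| = r):
  p(2) = (-2)·2^0 + (4)·2^1 + (2)·2^2 + (-2)·2^3 + (2)·2^4 = 30.
  |p(2)| = 30.
Check: |p(2)| = 30 ≤ 66 = M_tri(2). ✓ Equality does not hold at z = 2 (the coefficients have mixed signs, so the terms do not all align in phase there).

M_tri(2) = 66; |p(2)| = 30; equality at z=2: no.


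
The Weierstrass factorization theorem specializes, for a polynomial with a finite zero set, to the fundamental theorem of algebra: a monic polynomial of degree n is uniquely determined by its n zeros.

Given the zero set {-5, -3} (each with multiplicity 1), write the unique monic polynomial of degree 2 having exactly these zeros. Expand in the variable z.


The polynomial is p(z) = ∏_{α ∈ S} (z − α), where S = {-5, -3}.
Expanding the product yields: p(z) = z^2 + 8·z + 15.
The resulting polynomial has degree 2 and real coefficients as required.

p(z) = z^2 + 8·z + 15.


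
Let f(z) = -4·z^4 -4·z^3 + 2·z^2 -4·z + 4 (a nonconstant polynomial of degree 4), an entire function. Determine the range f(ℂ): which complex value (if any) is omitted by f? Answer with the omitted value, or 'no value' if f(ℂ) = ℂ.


Little Picard bounds the complement of f(ℂ) to at most one point.
For every w ∈ ℂ, the equation p(z) − w = 0 is a nonconstant polynomial in z and hence has at least one root by the fundamental theorem of algebra. So p is surjective onto ℂ, omitting no value.

Omitted value: no value.


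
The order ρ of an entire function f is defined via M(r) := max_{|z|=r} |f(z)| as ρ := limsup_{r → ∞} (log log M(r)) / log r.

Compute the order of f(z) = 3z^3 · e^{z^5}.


M(r) = max_{|z|=r} |3|·|z|^3·|e^{z^5}| = 3·r^3 · e^{1r^5} (the factors attain their maxima compatibly on |z|=r). Then log M(r) = log 3 + 3·log r + 1r^5, dominated by the last term, so log log M(r) ~ 5·log r. The polynomial factor 3z^3 contributes only a log r term and does not affect the order. ρ = 5.
Therefore ρ = 5.

Order ρ = 5.


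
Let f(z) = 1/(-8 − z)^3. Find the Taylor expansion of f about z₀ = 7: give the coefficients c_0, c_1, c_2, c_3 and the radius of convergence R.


Let w = z − z₀, so z = z₀ + w.
Then -8 − z = -8 − (z₀ + w) = (-8 − z₀) − w = -15 − w.
f(z) = 1/(-15 − w)^3 = (1/(-15)^3) · (1 − w/(-15))^{−3}.
By the binomial series (1−u)^{−3} = Σ_{n≥0} C(n+2, 2) u^n for |u|<1, with u = w/(-15):
  c_n = C(n+2, 2) / (-15)^(n+3).
  c_0 = 1/(-15)^3 = -1/3375.
  c_1 = 3/(-15)^4 = 1/16875.
  c_2 = 6/(-15)^5 = -2/253125.
  c_3 = 10/(-15)^6 = 2/2278125.
The series is valid for |w/d| < 1, i.e. |z − z₀| < |d|.
Radius of convergence: R = |-8 − z₀| = |-15| = 15 (distance from z₀ to the singularity z = -8).

c_0 = -1/3375, c_1 = 1/16875, c_2 = -2/253125, c_3 = 2/2278125; R = 15.


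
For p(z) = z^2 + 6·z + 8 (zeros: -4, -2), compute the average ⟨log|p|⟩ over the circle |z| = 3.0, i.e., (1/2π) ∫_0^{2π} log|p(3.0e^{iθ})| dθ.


Zeros: -4, -2; r = 3.0.
Inside |z| < r: -2. Outside (|z| ≥ r): -4.
p(0) = 8, so log|p(0)| = log(8) = 2.0794.
Apply Jensen: I(r) = log|p(0)| + Σ_k log(r/|z_k|), summed over zeros inside |z| < r.
  log(r/|z_k|) for z_k = -2: log(3.0/2) = 0.4055
  Outside zeros (-4) contribute nothing to the Jensen sum.
Sum over inside zeros: 0.4055.
I(r) = log|p(0)| + (inside sum) = 2.0794 + 0.4055 = 2.4849.
Note: since some zeros are outside |z| ≤ r, the simplified n·log(r) form does NOT apply — only the inside zeros contribute.

I(r) ≈ 2.4849.
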